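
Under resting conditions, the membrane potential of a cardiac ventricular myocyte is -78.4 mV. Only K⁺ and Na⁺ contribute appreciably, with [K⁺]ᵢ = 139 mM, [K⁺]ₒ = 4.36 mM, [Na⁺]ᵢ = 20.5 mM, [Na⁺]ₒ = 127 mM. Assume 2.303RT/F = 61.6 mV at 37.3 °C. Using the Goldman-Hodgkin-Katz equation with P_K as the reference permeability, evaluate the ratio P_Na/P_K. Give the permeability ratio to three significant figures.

Let α = P_Na/P_K. GHK: Vm = 61.6·log₁₀[(Kₒ + α·Naₒ)/(Kᵢ + α·Naᵢ)].
10^(Vm/61.6) = 10^(-78.4/61.6) = 0.053367
So 0.053367·(Kᵢ + α·Naᵢ) = Kₒ + α·Naₒ → α = (0.053367·139.0 − 4.36) / (127.0 − 0.053367·20.5)
α = (7.418 − 4.36) / (127.0 − 1.094) = 3.058/125.9 = 0.02429

0.0243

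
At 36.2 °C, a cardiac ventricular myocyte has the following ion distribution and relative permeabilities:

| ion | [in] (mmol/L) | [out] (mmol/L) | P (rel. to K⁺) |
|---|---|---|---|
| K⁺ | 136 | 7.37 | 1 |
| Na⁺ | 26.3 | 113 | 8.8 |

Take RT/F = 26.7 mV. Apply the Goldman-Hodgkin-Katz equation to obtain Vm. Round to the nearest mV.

Vm = 26.7 · ln[(Σ P·[cation]ₒ + Σ P·[anion]ᵢ) / (Σ P·[cation]ᵢ + Σ P·[anion]ₒ)]
Numerator = 1×7.37 + 8.8×113 = 1002
Denominator = 1×136 + 8.8×26.3 = 367.4
Vm = 26.7 · ln(2.7263) = 26.7 × (1.0030) = 26.78 mV

27 mV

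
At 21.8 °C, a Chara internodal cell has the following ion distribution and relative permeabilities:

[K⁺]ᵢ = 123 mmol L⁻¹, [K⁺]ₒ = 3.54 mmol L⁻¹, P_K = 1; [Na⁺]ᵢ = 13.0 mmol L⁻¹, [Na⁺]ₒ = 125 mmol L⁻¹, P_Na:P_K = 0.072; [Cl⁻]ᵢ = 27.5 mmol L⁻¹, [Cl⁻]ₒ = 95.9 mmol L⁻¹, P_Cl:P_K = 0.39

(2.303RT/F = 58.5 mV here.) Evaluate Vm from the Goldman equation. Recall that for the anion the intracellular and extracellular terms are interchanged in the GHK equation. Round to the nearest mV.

-49 mV

Vm = 58.5 · log₁₀[(Σ P·[cation]ₒ + Σ P·[anion]ᵢ) / (Σ P·[cation]ᵢ + Σ P·[anion]ₒ)]
Numerator = 1×3.54 + 0.072×125 + 0.39×27.5 = 23.27
Denominator = 1×123 + 0.072×13.0 + 0.39×95.9 = 161.3
Vm = 58.5 · log₁₀(0.1442) = 58.5 × (-0.8410) = -49.20 mV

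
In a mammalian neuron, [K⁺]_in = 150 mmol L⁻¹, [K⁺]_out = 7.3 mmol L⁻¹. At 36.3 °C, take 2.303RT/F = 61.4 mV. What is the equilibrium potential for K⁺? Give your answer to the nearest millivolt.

-81 mV

E = (61.4/z) · log₁₀([K⁺]_out/[K⁺]_in) with z = +1.
= (61.4/1) · log₁₀(7.3/150) = 61.40 · log₁₀(0.04867)
= 61.40 · (-1.3128) = -80.60 mV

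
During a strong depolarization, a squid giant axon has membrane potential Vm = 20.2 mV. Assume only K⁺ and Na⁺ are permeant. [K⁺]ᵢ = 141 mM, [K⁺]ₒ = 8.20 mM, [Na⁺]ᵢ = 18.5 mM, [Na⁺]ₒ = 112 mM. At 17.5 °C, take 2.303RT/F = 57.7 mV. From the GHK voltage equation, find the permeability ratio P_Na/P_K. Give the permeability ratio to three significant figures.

4.36

Let α = P_Na/P_K. GHK: Vm = 57.7·log₁₀[(Kₒ + α·Naₒ)/(Kᵢ + α·Naᵢ)].
10^(Vm/57.7) = 10^(20.2/57.7) = 2.2392
So 2.2392·(Kᵢ + α·Naᵢ) = Kₒ + α·Naₒ → α = (2.2392·141.0 − 8.2) / (112.0 − 2.2392·18.5)
α = (315.7 − 8.2) / (112.0 − 41.42) = 307.5/70.58 = 4.357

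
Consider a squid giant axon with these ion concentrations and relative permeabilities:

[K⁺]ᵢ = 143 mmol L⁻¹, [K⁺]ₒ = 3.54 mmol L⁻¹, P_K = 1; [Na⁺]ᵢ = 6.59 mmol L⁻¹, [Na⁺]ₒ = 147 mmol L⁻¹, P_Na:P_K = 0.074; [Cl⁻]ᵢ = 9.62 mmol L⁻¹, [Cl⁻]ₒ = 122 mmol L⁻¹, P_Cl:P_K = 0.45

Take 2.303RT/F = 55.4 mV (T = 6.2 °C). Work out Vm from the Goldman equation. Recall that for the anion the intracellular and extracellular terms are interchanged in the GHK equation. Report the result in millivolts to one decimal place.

-56.8 mV

Vm = 55.4 · log₁₀[(Σ P·[cation]ₒ + Σ P·[anion]ᵢ) / (Σ P·[cation]ᵢ + Σ P·[anion]ₒ)]
Numerator = 1×3.54 + 0.074×147 + 0.45×9.62 = 18.75
Denominator = 1×143 + 0.074×6.59 + 0.45×122 = 198.4
Vm = 55.4 · log₁₀(0.094497) = 55.4 × (-1.0246) = -56.76 mV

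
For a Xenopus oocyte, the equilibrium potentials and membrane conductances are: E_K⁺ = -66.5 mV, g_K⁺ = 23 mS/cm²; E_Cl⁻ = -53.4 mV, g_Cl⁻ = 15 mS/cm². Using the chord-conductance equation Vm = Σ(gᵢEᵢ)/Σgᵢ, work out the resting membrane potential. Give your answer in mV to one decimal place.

-61.3 mV

Σ gᵢEᵢ = 23·(-66.5) + 15·(-53.4) = -2330.50
Σ gᵢ = 23 + 15 = 38
Vm = -2330.50 / 38 = -61.33 mV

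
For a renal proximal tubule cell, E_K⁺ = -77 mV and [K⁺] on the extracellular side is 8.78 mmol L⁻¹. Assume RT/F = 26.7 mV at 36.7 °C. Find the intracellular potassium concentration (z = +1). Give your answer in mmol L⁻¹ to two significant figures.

160 mmol L⁻¹

Nernst: E = (26.7/1) · ln([out]/[in]), so ln([out]/[in]) = -77.0 × 1 / 26.7 = -2.8839.
[out]/[in] = e^(-2.8839) = 0.05592.
[in] = 8.78 / 0.05592 = 157 mmol L⁻¹.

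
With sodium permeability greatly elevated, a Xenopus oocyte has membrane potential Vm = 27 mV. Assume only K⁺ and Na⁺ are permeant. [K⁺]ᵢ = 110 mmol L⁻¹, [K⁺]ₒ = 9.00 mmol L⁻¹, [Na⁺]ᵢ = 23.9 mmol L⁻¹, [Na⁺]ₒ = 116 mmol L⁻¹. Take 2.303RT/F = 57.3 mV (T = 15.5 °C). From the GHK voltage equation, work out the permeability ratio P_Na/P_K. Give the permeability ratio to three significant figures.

Let α = P_Na/P_K. GHK: Vm = 57.3·log₁₀[(Kₒ + α·Naₒ)/(Kᵢ + α·Naᵢ)].
10^(Vm/57.3) = 10^(27.0/57.3) = 2.9594
So 2.9594·(Kᵢ + α·Naᵢ) = Kₒ + α·Naₒ → α = (2.9594·110.0 − 9.0) / (116.0 − 2.9594·23.9)
α = (325.5 − 9.0) / (116.0 − 70.73) = 316.5/45.27 = 6.992

6.99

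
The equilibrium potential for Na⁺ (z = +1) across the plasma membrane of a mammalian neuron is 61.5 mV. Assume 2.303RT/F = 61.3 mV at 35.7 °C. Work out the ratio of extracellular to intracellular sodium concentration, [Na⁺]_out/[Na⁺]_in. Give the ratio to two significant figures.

log₁₀([out]/[in]) = E·z/(61.3) = 61.5 × 1 / 61.3 = 1.0033
[out]/[in] = 10^(1.0033) = 10.08

10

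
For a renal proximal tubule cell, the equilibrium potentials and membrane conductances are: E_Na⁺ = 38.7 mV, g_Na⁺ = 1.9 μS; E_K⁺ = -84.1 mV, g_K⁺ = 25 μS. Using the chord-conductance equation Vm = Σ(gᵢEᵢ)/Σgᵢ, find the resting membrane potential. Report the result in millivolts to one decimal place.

-75.4 mV

Σ gᵢEᵢ = 1.9·(38.7) + 25·(-84.1) = -2028.97
Σ gᵢ = 1.9 + 25 = 26.9
Vm = -2028.97 / 26.9 = -75.43 mV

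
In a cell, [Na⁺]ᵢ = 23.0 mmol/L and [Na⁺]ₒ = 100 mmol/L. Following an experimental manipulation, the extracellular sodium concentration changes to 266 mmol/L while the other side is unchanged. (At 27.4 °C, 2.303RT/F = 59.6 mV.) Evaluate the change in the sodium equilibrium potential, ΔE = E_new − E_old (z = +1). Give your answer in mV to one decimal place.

E_old = (59.6/1)·log₁₀(100/23.0) = 38.04 mV
E_new = (59.6/1)·log₁₀(266/23.0) = 63.36 mV
ΔE = 63.36 − (38.04) = 25.32 mV

25.3 mV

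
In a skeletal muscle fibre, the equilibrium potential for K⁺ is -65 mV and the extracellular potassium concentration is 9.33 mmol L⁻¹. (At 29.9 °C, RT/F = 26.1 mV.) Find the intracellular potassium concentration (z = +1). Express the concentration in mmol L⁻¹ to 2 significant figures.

110 mmol L⁻¹

Nernst: E = (26.1/1) · ln([out]/[in]), so ln([out]/[in]) = -65.0 × 1 / 26.1 = -2.4904.
[out]/[in] = e^(-2.4904) = 0.08288.
[in] = 9.33 / 0.08288 = 112.6 mmol L⁻¹.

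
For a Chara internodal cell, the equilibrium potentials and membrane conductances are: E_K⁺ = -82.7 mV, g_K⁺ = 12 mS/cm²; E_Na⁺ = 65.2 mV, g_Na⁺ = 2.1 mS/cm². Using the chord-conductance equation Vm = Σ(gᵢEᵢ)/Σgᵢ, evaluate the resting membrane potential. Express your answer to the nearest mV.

-61 mV

Σ gᵢEᵢ = 12·(-82.7) + 2.1·(65.2) = -855.48
Σ gᵢ = 12 + 2.1 = 14.1
Vm = -855.48 / 14.1 = -60.67 mV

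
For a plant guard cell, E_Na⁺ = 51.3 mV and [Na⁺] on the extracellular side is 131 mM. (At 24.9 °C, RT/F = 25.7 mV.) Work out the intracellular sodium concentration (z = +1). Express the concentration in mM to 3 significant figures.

17.8 mM

Nernst: E = (25.7/1) · ln([out]/[in]), so ln([out]/[in]) = 51.3 × 1 / 25.7 = 1.9961.
[out]/[in] = e^(1.9961) = 7.36.
[in] = 131 / 7.36 = 17.8 mM.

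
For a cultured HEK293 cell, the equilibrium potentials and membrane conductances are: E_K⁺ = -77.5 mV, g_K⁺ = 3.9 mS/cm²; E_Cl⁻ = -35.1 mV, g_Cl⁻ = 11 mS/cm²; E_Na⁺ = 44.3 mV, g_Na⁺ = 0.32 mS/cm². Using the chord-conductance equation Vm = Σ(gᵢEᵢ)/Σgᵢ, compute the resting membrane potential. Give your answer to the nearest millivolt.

Σ gᵢEᵢ = 3.9·(-77.5) + 11·(-35.1) + 0.32·(44.3) = -674.17
Σ gᵢ = 3.9 + 11 + 0.32 = 15.22
Vm = -674.17 / 15.22 = -44.30 mV

-44 mV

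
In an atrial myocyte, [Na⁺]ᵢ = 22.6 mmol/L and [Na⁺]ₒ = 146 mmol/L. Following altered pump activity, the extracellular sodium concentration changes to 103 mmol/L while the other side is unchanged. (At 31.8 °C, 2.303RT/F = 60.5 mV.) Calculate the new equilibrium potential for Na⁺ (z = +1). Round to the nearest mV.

After the shift: [Na⁺]_out = 103, [Na⁺]_in = 22.6 mmol/L.
E_new = (60.5/1)·log₁₀(103/22.6) = 60.50 · (0.6587) = 39.85 mV

40 mV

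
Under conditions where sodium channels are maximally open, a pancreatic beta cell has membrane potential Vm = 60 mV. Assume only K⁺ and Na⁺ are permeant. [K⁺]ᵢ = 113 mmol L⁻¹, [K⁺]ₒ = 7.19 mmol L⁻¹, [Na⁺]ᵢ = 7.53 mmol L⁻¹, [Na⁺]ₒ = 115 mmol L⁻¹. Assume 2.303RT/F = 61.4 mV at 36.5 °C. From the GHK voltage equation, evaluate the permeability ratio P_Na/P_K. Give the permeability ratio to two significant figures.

Let α = P_Na/P_K. GHK: Vm = 61.4·log₁₀[(Kₒ + α·Naₒ)/(Kᵢ + α·Naᵢ)].
10^(Vm/61.4) = 10^(60.0/61.4) = 9.4885
So 9.4885·(Kᵢ + α·Naᵢ) = Kₒ + α·Naₒ → α = (9.4885·113.0 − 7.19) / (115.0 − 9.4885·7.53)
α = (1072 − 7.19) / (115.0 − 71.45) = 1065/43.55 = 24.45

24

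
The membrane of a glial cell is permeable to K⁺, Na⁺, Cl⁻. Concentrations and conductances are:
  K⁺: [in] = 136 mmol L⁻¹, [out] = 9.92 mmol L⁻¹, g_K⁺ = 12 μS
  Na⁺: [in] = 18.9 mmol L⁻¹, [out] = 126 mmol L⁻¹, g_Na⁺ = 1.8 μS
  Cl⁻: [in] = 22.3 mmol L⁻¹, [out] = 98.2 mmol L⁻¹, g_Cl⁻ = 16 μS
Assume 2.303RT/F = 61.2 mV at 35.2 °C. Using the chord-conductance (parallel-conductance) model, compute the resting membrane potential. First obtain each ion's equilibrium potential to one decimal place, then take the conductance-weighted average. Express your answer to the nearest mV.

E_K⁺ = (61.2/1)·log₁₀(9.92/136) = -69.6 mV
E_Na⁺ = (61.2/1)·log₁₀(126/18.9) = 50.4 mV
E_Cl⁻ = (61.2/-1)·log₁₀(98.2/22.3) = -39.4 mV
Vm = (Σ gᵢEᵢ)/(Σ gᵢ) = (12·-69.6 + 1.8·50.4 + 16·-39.4) / (12 + 1.8 + 16)
= -1374.88 / 29.8 = -46.14 mV

-46 mV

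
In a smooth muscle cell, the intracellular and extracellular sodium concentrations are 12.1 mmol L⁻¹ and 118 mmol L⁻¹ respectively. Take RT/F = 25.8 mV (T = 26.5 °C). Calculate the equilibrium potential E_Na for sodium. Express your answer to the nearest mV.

E = (25.8/z) · ln([Na⁺]_out/[Na⁺]_in) with z = +1.
= (25.8/1) · ln(118/12.1) = 25.80 · ln(9.752)
= 25.80 · (2.2775) = 58.76 mV

59 mV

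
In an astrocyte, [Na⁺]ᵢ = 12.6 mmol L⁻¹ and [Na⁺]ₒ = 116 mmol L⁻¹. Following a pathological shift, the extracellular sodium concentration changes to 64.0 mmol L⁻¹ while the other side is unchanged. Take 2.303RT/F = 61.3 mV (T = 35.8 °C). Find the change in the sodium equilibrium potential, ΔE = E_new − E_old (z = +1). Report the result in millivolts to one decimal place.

-15.8 mV

E_old = (61.3/1)·log₁₀(116/12.6) = 59.10 mV
E_new = (61.3/1)·log₁₀(64.0/12.6) = 43.27 mV
ΔE = 43.27 − (59.10) = -15.83 mV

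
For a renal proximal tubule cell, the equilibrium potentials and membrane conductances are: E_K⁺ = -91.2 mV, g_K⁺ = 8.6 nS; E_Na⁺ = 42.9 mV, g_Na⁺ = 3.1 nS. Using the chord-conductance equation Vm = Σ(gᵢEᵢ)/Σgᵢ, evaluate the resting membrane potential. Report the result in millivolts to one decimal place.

-55.7 mV

Σ gᵢEᵢ = 8.6·(-91.2) + 3.1·(42.9) = -651.33
Σ gᵢ = 8.6 + 3.1 = 11.7
Vm = -651.33 / 11.7 = -55.67 mV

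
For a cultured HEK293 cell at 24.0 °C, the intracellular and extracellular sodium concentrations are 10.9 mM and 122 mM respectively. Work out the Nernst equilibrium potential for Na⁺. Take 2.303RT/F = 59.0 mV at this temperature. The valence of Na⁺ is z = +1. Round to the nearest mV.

62 mV

E = (59.0/z) · log₁₀([Na⁺]_out/[Na⁺]_in) with z = +1.
= (59.0/1) · log₁₀(122/10.9) = 59.00 · log₁₀(11.19)
= 59.00 · (1.0489) = 61.89 mV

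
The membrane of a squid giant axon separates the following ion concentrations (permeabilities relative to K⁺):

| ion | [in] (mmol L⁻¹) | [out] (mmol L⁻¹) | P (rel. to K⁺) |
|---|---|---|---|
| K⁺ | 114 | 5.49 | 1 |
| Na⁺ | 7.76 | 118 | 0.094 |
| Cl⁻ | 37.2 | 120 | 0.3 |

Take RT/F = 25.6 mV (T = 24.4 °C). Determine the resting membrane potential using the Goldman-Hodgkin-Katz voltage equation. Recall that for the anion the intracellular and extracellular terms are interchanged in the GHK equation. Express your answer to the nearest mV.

-43 mV

Vm = 25.6 · ln[(Σ P·[cation]ₒ + Σ P·[anion]ᵢ) / (Σ P·[cation]ᵢ + Σ P·[anion]ₒ)]
Numerator = 1×5.49 + 0.094×118 + 0.3×37.2 = 27.74
Denominator = 1×114 + 0.094×7.76 + 0.3×120 = 150.7
Vm = 25.6 · ln(0.18405) = 25.6 × (-1.6925) = -43.33 mV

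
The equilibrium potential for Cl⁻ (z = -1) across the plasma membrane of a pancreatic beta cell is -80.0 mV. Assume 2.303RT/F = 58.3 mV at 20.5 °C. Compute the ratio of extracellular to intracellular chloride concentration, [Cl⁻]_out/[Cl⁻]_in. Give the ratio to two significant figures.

24

log₁₀([out]/[in]) = E·z/(58.3) = -80.0 × -1 / 58.3 = 1.3722
[out]/[in] = 10^(1.3722) = 23.56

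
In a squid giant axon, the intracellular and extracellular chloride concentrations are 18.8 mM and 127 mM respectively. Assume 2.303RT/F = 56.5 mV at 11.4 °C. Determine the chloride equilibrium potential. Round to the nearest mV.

-47 mV

E = (56.5/z) · log₁₀([Cl⁻]_out/[Cl⁻]_in) with z = -1.
For an anion, dividing by z = -1 reverses the sign.
= (56.5/-1) · log₁₀(127/18.8) = -56.50 · log₁₀(6.755)
= -56.50 · (0.8296) = -46.87 mV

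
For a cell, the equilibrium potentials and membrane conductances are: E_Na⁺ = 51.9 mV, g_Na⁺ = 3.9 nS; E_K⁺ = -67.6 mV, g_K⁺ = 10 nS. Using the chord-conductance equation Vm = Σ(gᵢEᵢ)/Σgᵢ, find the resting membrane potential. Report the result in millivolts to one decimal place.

Σ gᵢEᵢ = 3.9·(51.9) + 10·(-67.6) = -473.59
Σ gᵢ = 3.9 + 10 = 13.9
Vm = -473.59 / 13.9 = -34.07 mV

-34.1 mV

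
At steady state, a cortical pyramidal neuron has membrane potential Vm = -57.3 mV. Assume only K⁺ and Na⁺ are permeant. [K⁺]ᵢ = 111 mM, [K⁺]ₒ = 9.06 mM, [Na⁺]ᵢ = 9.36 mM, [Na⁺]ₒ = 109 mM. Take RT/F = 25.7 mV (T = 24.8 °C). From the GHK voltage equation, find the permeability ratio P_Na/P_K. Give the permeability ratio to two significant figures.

Let α = P_Na/P_K. GHK: Vm = 25.7·ln[(Kₒ + α·Naₒ)/(Kᵢ + α·Naᵢ)].
e^(Vm/25.7) = e^(-57.3/25.7) = 0.10757
So 0.10757·(Kᵢ + α·Naᵢ) = Kₒ + α·Naₒ → α = (0.10757·111.0 − 9.06) / (109.0 − 0.10757·9.36)
α = (11.94 − 9.06) / (109.0 − 1.007) = 2.881/108 = 0.02668

0.027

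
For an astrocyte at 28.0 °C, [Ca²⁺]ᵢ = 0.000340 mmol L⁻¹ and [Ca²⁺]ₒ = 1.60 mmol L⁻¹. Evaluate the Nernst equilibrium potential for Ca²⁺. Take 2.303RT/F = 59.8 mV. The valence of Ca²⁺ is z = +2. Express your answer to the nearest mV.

110 mV

E = (59.8/z) · log₁₀([Ca²⁺]_out/[Ca²⁺]_in) with z = +2.
= (59.8/2) · log₁₀(1.60/0.000340) = 29.90 · log₁₀(4706)
= 29.90 · (3.6726) = 109.81 mV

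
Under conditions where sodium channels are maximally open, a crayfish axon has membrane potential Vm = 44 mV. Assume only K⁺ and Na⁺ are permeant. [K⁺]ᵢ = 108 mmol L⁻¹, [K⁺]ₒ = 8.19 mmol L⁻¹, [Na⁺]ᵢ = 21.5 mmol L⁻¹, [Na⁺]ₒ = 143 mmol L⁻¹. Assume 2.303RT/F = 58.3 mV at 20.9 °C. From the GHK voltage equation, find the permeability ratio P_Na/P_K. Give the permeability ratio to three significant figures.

Let α = P_Na/P_K. GHK: Vm = 58.3·log₁₀[(Kₒ + α·Naₒ)/(Kᵢ + α·Naᵢ)].
10^(Vm/58.3) = 10^(44.0/58.3) = 5.6848
So 5.6848·(Kᵢ + α·Naᵢ) = Kₒ + α·Naₒ → α = (5.6848·108.0 − 8.19) / (143.0 − 5.6848·21.5)
α = (614 − 8.19) / (143.0 − 122.2) = 605.8/20.78 = 29.16

29.2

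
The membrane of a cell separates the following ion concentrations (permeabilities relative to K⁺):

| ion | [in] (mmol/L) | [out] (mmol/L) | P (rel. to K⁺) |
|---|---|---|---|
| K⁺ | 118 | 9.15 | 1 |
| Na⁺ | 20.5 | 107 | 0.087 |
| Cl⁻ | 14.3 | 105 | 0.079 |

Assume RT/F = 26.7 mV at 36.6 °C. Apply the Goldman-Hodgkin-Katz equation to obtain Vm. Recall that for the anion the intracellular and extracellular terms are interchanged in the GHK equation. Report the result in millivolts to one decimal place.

-50.1 mV

Vm = 26.7 · ln[(Σ P·[cation]ₒ + Σ P·[anion]ᵢ) / (Σ P·[cation]ᵢ + Σ P·[anion]ₒ)]
Numerator = 1×9.15 + 0.087×107 + 0.079×14.3 = 19.59
Denominator = 1×118 + 0.087×20.5 + 0.079×105 = 128.1
Vm = 26.7 · ln(0.15294) = 26.7 × (-1.8777) = -50.13 mV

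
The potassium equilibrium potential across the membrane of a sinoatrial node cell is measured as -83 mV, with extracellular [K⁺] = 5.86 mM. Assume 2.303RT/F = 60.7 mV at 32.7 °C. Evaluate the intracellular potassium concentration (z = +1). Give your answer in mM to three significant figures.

Nernst: E = (60.7/1) · log₁₀([out]/[in]), so log₁₀([out]/[in]) = -83.0 × 1 / 60.7 = -1.3674.
[out]/[in] = 10^(-1.3674) = 0.04292.
[in] = 5.86 / 0.04292 = 136.5 mM.

137 mM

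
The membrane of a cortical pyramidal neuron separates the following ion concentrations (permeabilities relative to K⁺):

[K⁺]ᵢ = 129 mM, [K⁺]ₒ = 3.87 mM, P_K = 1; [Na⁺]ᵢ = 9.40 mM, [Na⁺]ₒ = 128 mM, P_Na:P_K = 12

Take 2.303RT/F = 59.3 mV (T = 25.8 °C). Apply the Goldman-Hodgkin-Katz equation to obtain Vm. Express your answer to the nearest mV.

48 mV

Vm = 59.3 · log₁₀[(Σ P·[cation]ₒ + Σ P·[anion]ᵢ) / (Σ P·[cation]ᵢ + Σ P·[anion]ₒ)]
Numerator = 1×3.87 + 12×128 = 1540
Denominator = 1×129 + 12×9.40 = 241.8
Vm = 59.3 · log₁₀(6.3684) = 59.3 × (0.8040) = 47.68 mV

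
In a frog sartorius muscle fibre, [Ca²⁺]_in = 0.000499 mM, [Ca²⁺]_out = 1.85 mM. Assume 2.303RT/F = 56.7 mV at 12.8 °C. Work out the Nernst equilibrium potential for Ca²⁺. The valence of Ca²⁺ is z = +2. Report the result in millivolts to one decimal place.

101.2 mV

E = (56.7/z) · log₁₀([Ca²⁺]_out/[Ca²⁺]_in) with z = +2.
= (56.7/2) · log₁₀(1.85/0.000499) = 28.35 · log₁₀(3707)
= 28.35 · (3.5691) = 101.18 mV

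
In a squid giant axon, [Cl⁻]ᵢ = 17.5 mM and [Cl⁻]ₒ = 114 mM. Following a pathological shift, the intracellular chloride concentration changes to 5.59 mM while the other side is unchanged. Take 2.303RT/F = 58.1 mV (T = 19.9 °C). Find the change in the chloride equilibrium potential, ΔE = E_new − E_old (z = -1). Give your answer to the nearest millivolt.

E_old = (58.1/-1)·log₁₀(114/17.5) = -47.29 mV
E_new = (58.1/-1)·log₁₀(114/5.59) = -76.08 mV
ΔE = -76.08 − (-47.29) = -28.80 mV

-29 mV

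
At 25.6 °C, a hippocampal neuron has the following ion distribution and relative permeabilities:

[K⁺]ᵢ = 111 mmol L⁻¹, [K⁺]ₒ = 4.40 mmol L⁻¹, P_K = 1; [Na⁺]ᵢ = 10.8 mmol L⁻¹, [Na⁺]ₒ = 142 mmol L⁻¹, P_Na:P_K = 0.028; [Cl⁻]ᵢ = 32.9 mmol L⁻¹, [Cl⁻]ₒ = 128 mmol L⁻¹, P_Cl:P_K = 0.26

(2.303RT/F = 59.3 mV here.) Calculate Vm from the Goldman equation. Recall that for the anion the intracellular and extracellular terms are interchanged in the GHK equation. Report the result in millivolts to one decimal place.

Vm = 59.3 · log₁₀[(Σ P·[cation]ₒ + Σ P·[anion]ᵢ) / (Σ P·[cation]ᵢ + Σ P·[anion]ₒ)]
Numerator = 1×4.40 + 0.028×142 + 0.26×32.9 = 16.93
Denominator = 1×111 + 0.028×10.8 + 0.26×128 = 144.6
Vm = 59.3 · log₁₀(0.1171) = 59.3 × (-0.9315) = -55.24 mV

-55.2 mV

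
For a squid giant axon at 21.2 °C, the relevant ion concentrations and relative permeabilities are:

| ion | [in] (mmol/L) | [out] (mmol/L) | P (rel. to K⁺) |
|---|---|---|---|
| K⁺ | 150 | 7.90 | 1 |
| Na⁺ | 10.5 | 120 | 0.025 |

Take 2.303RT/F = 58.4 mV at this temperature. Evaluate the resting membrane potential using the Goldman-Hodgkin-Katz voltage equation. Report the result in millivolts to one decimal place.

-66.5 mV

Vm = 58.4 · log₁₀[(Σ P·[cation]ₒ + Σ P·[anion]ᵢ) / (Σ P·[cation]ᵢ + Σ P·[anion]ₒ)]
Numerator = 1×7.90 + 0.025×120 = 10.9
Denominator = 1×150 + 0.025×10.5 = 150.3
Vm = 58.4 · log₁₀(0.07254) = 58.4 × (-1.1394) = -66.54 mV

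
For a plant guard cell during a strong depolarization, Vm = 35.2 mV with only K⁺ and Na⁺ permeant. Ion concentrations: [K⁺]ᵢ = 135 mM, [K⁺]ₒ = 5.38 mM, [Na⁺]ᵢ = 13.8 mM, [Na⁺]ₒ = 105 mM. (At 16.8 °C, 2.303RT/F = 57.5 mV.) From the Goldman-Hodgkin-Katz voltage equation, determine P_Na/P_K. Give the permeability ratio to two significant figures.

11

Let α = P_Na/P_K. GHK: Vm = 57.5·log₁₀[(Kₒ + α·Naₒ)/(Kᵢ + α·Naᵢ)].
10^(Vm/57.5) = 10^(35.2/57.5) = 4.0942
So 4.0942·(Kᵢ + α·Naᵢ) = Kₒ + α·Naₒ → α = (4.0942·135.0 − 5.38) / (105.0 − 4.0942·13.8)
α = (552.7 − 5.38) / (105.0 − 56.5) = 547.3/48.5 = 11.29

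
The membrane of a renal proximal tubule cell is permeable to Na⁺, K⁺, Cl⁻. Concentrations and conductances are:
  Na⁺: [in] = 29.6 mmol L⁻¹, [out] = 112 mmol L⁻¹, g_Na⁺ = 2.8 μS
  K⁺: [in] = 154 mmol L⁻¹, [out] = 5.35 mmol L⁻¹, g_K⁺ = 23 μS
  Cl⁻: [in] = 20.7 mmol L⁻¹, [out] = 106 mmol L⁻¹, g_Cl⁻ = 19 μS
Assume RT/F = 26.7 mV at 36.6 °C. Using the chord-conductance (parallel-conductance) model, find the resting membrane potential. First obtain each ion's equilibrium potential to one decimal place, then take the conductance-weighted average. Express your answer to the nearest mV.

E_Na⁺ = (26.7/1)·ln(112/29.6) = 35.5 mV
E_K⁺ = (26.7/1)·ln(5.35/154) = -89.7 mV
E_Cl⁻ = (26.7/-1)·ln(106/20.7) = -43.6 mV
Vm = (Σ gᵢEᵢ)/(Σ gᵢ) = (2.8·35.5 + 23·-89.7 + 19·-43.6) / (2.8 + 23 + 19)
= -2792.10 / 44.8 = -62.32 mV

-62 mV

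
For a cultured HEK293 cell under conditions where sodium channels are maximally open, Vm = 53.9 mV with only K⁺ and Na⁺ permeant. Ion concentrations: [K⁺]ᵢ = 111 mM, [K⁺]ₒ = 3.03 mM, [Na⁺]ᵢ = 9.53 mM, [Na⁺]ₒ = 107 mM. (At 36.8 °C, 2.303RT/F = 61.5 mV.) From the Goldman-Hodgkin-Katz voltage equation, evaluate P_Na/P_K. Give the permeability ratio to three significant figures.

23.6

Let α = P_Na/P_K. GHK: Vm = 61.5·log₁₀[(Kₒ + α·Naₒ)/(Kᵢ + α·Naᵢ)].
10^(Vm/61.5) = 10^(53.9/61.5) = 7.5235
So 7.5235·(Kᵢ + α·Naᵢ) = Kₒ + α·Naₒ → α = (7.5235·111.0 − 3.03) / (107.0 − 7.5235·9.53)
α = (835.1 − 3.03) / (107.0 − 71.7) = 832.1/35.3 = 23.57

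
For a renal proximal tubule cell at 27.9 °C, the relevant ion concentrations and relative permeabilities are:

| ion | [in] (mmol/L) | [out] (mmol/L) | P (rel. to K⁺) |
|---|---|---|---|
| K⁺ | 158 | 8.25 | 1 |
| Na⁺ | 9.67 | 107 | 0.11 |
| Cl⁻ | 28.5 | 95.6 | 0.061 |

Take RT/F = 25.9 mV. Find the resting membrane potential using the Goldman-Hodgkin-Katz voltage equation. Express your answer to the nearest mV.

-52 mV

Vm = 25.9 · ln[(Σ P·[cation]ₒ + Σ P·[anion]ᵢ) / (Σ P·[cation]ᵢ + Σ P·[anion]ₒ)]
Numerator = 1×8.25 + 0.11×107 + 0.061×28.5 = 21.76
Denominator = 1×158 + 0.11×9.67 + 0.061×95.6 = 164.9
Vm = 25.9 · ln(0.13195) = 25.9 × (-2.0253) = -52.46 mV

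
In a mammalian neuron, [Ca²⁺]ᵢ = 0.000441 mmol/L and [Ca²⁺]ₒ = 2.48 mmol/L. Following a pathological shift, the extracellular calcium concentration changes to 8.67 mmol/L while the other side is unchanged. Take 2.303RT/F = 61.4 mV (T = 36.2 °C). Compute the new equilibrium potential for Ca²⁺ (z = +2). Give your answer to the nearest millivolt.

132 mV

After the shift: [Ca²⁺]_out = 8.67, [Ca²⁺]_in = 0.000441 mmol/L.
E_new = (61.4/2)·log₁₀(8.67/0.000441) = 30.70 · (4.2936) = 131.81 mV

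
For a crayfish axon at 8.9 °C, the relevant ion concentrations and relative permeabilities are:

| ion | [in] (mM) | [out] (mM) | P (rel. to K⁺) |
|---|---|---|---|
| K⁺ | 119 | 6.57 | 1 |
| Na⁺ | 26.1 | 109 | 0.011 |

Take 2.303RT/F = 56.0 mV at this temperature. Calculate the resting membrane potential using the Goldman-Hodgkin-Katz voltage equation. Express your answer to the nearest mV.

Vm = 56.0 · log₁₀[(Σ P·[cation]ₒ + Σ P·[anion]ᵢ) / (Σ P·[cation]ᵢ + Σ P·[anion]ₒ)]
Numerator = 1×6.57 + 0.011×109 = 7.769
Denominator = 1×119 + 0.011×26.1 = 119.3
Vm = 56.0 · log₁₀(0.065129) = 56.0 × (-1.1862) = -66.43 mV

-66 mV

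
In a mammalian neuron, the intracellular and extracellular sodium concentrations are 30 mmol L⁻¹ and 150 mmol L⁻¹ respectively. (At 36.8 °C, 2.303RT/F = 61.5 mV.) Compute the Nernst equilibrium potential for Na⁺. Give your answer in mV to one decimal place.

43.0 mV

E = (61.5/z) · log₁₀([Na⁺]_out/[Na⁺]_in) with z = +1.
= (61.5/1) · log₁₀(150/30) = 61.50 · log₁₀(5)
= 61.50 · (0.6990) = 42.99 mV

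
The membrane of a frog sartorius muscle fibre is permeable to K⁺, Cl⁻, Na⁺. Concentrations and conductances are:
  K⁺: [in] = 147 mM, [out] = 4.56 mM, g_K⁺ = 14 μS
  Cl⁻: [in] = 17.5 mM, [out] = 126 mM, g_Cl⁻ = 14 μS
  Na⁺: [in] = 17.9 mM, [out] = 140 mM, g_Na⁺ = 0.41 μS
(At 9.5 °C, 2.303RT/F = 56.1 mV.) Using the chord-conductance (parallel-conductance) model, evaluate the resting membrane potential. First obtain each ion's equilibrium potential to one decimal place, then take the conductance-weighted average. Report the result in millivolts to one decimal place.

-64.7 mV

E_K⁺ = (56.1/1)·log₁₀(4.56/147) = -84.6 mV
E_Cl⁻ = (56.1/-1)·log₁₀(126/17.5) = -48.1 mV
E_Na⁺ = (56.1/1)·log₁₀(140/17.9) = 50.1 mV
Vm = (Σ gᵢEᵢ)/(Σ gᵢ) = (14·-84.6 + 14·-48.1 + 0.41·50.1) / (14 + 14 + 0.41)
= -1837.26 / 28.41 = -64.67 mV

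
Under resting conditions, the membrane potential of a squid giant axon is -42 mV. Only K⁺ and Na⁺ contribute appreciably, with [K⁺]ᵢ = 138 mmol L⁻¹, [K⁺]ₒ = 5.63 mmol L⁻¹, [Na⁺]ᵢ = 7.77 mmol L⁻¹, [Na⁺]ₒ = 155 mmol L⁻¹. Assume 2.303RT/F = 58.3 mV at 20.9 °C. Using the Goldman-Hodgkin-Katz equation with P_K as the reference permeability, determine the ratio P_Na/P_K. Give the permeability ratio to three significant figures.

Let α = P_Na/P_K. GHK: Vm = 58.3·log₁₀[(Kₒ + α·Naₒ)/(Kᵢ + α·Naᵢ)].
10^(Vm/58.3) = 10^(-42.0/58.3) = 0.19037
So 0.19037·(Kᵢ + α·Naᵢ) = Kₒ + α·Naₒ → α = (0.19037·138.0 − 5.63) / (155.0 − 0.19037·7.77)
α = (26.27 − 5.63) / (155.0 − 1.479) = 20.64/153.5 = 0.1344

0.134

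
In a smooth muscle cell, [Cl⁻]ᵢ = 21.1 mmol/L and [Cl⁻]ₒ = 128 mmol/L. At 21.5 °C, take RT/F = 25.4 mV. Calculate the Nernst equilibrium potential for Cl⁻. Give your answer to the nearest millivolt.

-46 mV

E = (25.4/z) · ln([Cl⁻]_out/[Cl⁻]_in) with z = -1.
For an anion, dividing by z = -1 reverses the sign.
= (25.4/-1) · ln(128/21.1) = -25.40 · ln(6.066)
= -25.40 · (1.8028) = -45.79 mV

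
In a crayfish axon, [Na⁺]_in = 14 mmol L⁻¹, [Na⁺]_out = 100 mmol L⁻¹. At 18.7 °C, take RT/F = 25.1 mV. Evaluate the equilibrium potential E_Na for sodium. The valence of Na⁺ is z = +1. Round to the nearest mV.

49 mV

E = (25.1/z) · ln([Na⁺]_out/[Na⁺]_in) with z = +1.
= (25.1/1) · ln(100/14) = 25.10 · ln(7.143)
= 25.10 · (1.9661) = 49.35 mV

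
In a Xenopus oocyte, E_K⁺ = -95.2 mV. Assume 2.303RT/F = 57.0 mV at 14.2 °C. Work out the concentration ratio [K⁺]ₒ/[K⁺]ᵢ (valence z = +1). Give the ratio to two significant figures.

log₁₀([out]/[in]) = E·z/(57.0) = -95.2 × 1 / 57.0 = -1.6702
[out]/[in] = 10^(-1.6702) = 0.02137

0.021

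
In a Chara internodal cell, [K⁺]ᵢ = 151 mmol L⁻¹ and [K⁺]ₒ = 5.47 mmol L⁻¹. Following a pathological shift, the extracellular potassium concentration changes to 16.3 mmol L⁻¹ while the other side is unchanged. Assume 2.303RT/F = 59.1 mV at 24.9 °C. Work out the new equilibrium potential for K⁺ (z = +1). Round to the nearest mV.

After the shift: [K⁺]_out = 16.3, [K⁺]_in = 151 mmol L⁻¹.
E_new = (59.1/1)·log₁₀(16.3/151) = 59.10 · (-0.9668) = -57.14 mV

-57 mV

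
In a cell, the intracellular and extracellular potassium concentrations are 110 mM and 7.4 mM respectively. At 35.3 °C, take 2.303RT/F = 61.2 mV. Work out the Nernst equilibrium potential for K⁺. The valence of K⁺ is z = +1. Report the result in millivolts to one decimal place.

-71.7 mV

E = (61.2/z) · log₁₀([K⁺]_out/[K⁺]_in) with z = +1.
= (61.2/1) · log₁₀(7.4/110) = 61.20 · log₁₀(0.06727)
= 61.20 · (-1.1722) = -71.74 mV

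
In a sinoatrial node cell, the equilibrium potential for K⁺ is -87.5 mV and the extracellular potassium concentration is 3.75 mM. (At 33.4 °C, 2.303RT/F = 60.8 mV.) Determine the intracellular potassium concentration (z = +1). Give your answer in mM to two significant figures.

Nernst: E = (60.8/1) · log₁₀([out]/[in]), so log₁₀([out]/[in]) = -87.5 × 1 / 60.8 = -1.4391.
[out]/[in] = 10^(-1.4391) = 0.03638.
[in] = 3.75 / 0.03638 = 103.1 mM.

100 mM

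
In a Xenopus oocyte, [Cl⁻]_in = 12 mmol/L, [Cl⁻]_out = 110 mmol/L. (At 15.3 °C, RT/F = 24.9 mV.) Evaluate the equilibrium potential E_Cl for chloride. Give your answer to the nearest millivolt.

-55 mV

E = (24.9/z) · ln([Cl⁻]_out/[Cl⁻]_in) with z = -1.
For an anion, dividing by z = -1 reverses the sign.
= (24.9/-1) · ln(110/12) = -24.90 · ln(9.167)
= -24.90 · (2.2156) = -55.17 mV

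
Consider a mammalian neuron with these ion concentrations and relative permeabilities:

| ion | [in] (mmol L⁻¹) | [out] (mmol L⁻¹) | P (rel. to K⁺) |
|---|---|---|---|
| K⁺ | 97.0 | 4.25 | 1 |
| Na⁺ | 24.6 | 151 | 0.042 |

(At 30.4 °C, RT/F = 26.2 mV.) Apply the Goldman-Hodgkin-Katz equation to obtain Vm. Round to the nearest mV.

Vm = 26.2 · ln[(Σ P·[cation]ₒ + Σ P·[anion]ᵢ) / (Σ P·[cation]ᵢ + Σ P·[anion]ₒ)]
Numerator = 1×4.25 + 0.042×151 = 10.59
Denominator = 1×97.0 + 0.042×24.6 = 98.03
Vm = 26.2 · ln(0.10805) = 26.2 × (-2.2252) = -58.30 mV

-58 mV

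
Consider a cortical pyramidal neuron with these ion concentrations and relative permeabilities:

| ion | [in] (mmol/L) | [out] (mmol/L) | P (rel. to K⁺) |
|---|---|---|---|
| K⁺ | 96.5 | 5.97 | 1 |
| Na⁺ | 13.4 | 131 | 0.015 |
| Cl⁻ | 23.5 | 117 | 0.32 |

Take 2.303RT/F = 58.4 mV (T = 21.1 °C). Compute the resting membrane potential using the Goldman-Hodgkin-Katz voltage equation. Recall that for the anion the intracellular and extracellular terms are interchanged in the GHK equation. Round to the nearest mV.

Vm = 58.4 · log₁₀[(Σ P·[cation]ₒ + Σ P·[anion]ᵢ) / (Σ P·[cation]ᵢ + Σ P·[anion]ₒ)]
Numerator = 1×5.97 + 0.015×131 + 0.32×23.5 = 15.46
Denominator = 1×96.5 + 0.015×13.4 + 0.32×117 = 134.1
Vm = 58.4 · log₁₀(0.11521) = 58.4 × (-0.9385) = -54.81 mV

-55 mV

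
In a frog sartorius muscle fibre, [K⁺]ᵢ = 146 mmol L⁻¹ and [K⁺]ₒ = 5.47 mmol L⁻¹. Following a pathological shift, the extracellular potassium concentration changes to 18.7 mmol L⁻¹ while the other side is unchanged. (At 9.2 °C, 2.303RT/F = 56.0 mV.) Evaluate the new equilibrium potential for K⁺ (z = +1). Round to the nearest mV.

-50 mV

After the shift: [K⁺]_out = 18.7, [K⁺]_in = 146 mmol L⁻¹.
E_new = (56.0/1)·log₁₀(18.7/146) = 56.00 · (-0.8925) = -49.98 mV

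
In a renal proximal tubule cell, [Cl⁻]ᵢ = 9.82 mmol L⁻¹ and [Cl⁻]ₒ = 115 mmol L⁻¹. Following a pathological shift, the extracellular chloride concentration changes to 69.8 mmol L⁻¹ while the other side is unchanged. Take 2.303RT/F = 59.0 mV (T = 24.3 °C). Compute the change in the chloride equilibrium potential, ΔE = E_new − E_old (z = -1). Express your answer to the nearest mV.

13 mV

E_old = (59.0/-1)·log₁₀(115/9.82) = -63.05 mV
E_new = (59.0/-1)·log₁₀(69.8/9.82) = -50.25 mV
ΔE = -50.25 − (-63.05) = 12.79 mV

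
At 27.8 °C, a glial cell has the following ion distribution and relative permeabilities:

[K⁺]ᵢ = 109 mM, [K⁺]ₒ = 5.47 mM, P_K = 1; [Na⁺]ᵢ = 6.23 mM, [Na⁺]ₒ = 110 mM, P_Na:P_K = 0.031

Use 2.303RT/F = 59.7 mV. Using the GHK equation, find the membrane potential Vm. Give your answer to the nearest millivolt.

Vm = 59.7 · log₁₀[(Σ P·[cation]ₒ + Σ P·[anion]ᵢ) / (Σ P·[cation]ᵢ + Σ P·[anion]ₒ)]
Numerator = 1×5.47 + 0.031×110 = 8.88
Denominator = 1×109 + 0.031×6.23 = 109.2
Vm = 59.7 · log₁₀(0.081324) = 59.7 × (-1.0898) = -65.06 mV

-65 mV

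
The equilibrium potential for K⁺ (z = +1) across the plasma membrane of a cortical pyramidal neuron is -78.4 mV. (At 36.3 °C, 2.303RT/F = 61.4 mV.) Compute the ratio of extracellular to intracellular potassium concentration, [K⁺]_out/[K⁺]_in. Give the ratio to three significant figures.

0.0529

log₁₀([out]/[in]) = E·z/(61.4) = -78.4 × 1 / 61.4 = -1.2769
[out]/[in] = 10^(-1.2769) = 0.05286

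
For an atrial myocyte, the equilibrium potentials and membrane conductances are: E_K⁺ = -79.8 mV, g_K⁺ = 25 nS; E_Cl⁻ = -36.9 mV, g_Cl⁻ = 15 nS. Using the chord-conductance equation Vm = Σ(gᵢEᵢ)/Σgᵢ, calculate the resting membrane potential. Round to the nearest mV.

Σ gᵢEᵢ = 25·(-79.8) + 15·(-36.9) = -2548.50
Σ gᵢ = 25 + 15 = 40
Vm = -2548.50 / 40 = -63.71 mV

-64 mV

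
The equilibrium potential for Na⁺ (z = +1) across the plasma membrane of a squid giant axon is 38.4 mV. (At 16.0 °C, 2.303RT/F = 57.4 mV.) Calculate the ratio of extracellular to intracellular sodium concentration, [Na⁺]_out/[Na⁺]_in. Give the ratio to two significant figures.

4.7

log₁₀([out]/[in]) = E·z/(57.4) = 38.4 × 1 / 57.4 = 0.6690
[out]/[in] = 10^(0.6690) = 4.666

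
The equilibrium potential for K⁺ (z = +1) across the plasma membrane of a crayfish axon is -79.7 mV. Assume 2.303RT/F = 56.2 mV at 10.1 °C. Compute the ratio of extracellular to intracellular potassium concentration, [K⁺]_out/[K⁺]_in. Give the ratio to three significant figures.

0.0382

log₁₀([out]/[in]) = E·z/(56.2) = -79.7 × 1 / 56.2 = -1.4181
[out]/[in] = 10^(-1.4181) = 0.03818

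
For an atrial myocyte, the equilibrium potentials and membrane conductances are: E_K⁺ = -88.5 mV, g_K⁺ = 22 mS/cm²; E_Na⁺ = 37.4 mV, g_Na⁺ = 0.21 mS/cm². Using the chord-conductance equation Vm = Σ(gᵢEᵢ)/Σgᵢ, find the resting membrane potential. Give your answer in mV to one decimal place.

Σ gᵢEᵢ = 22·(-88.5) + 0.21·(37.4) = -1939.15
Σ gᵢ = 22 + 0.21 = 22.21
Vm = -1939.15 / 22.21 = -87.31 mV

-87.3 mV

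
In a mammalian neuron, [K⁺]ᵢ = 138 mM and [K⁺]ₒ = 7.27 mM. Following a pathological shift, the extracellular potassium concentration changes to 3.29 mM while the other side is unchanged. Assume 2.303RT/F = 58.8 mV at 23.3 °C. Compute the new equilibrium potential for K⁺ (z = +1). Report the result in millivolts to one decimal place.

-95.4 mV

After the shift: [K⁺]_out = 3.29, [K⁺]_in = 138 mM.
E_new = (58.8/1)·log₁₀(3.29/138) = 58.80 · (-1.6227) = -95.41 mV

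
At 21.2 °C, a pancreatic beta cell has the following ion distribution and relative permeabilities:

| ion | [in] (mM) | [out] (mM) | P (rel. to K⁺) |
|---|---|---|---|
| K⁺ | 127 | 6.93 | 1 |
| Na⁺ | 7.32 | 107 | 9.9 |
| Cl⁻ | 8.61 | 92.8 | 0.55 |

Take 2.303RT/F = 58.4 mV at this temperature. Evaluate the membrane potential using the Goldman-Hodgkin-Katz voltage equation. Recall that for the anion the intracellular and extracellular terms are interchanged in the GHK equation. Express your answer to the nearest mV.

Vm = 58.4 · log₁₀[(Σ P·[cation]ₒ + Σ P·[anion]ᵢ) / (Σ P·[cation]ᵢ + Σ P·[anion]ₒ)]
Numerator = 1×6.93 + 9.9×107 + 0.55×8.61 = 1071
Denominator = 1×127 + 9.9×7.32 + 0.55×92.8 = 250.5
Vm = 58.4 · log₁₀(4.2752) = 58.4 × (0.6310) = 36.85 mV

37 mV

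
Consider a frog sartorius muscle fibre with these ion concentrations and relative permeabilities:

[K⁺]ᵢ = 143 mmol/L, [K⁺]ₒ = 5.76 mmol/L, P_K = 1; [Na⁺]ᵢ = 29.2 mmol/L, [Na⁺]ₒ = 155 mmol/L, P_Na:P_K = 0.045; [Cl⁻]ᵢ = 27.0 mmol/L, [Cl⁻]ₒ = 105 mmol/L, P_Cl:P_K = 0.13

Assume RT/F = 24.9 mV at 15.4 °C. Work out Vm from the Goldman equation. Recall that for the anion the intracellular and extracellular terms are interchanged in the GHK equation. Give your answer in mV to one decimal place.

Vm = 24.9 · ln[(Σ P·[cation]ₒ + Σ P·[anion]ᵢ) / (Σ P·[cation]ᵢ + Σ P·[anion]ₒ)]
Numerator = 1×5.76 + 0.045×155 + 0.13×27.0 = 16.25
Denominator = 1×143 + 0.045×29.2 + 0.13×105 = 158
Vm = 24.9 · ln(0.10284) = 24.9 × (-2.2746) = -56.64 mV

-56.6 mV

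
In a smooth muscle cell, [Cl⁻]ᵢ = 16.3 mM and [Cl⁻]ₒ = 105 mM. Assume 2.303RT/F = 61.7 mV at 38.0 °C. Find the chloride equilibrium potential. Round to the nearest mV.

-50 mV

E = (61.7/z) · log₁₀([Cl⁻]_out/[Cl⁻]_in) with z = -1.
For an anion, dividing by z = -1 reverses the sign.
= (61.7/-1) · log₁₀(105/16.3) = -61.70 · log₁₀(6.442)
= -61.70 · (0.8090) = -49.92 mV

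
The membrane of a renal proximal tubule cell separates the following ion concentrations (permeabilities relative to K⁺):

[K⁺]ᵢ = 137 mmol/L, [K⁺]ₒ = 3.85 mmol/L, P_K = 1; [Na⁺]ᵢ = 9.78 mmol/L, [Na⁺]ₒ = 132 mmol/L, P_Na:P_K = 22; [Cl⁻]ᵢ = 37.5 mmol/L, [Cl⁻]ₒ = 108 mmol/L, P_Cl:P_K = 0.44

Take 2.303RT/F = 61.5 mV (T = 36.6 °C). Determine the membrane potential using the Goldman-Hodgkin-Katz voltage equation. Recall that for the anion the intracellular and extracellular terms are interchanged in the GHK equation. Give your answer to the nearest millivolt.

Vm = 61.5 · log₁₀[(Σ P·[cation]ₒ + Σ P·[anion]ᵢ) / (Σ P·[cation]ᵢ + Σ P·[anion]ₒ)]
Numerator = 1×3.85 + 22×132 + 0.44×37.5 = 2924
Denominator = 1×137 + 22×9.78 + 0.44×108 = 399.7
Vm = 61.5 · log₁₀(7.3167) = 61.5 × (0.8643) = 53.16 mV

53 mV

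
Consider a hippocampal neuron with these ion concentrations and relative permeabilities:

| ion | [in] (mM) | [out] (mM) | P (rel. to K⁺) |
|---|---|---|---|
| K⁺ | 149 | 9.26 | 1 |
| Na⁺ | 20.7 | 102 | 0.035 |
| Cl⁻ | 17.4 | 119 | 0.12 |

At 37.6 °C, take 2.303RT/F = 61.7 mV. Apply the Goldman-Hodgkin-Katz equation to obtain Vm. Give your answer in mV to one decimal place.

-64.2 mV

Vm = 61.7 · log₁₀[(Σ P·[cation]ₒ + Σ P·[anion]ᵢ) / (Σ P·[cation]ᵢ + Σ P·[anion]ₒ)]
Numerator = 1×9.26 + 0.035×102 + 0.12×17.4 = 14.92
Denominator = 1×149 + 0.035×20.7 + 0.12×119 = 164
Vm = 61.7 · log₁₀(0.090961) = 61.7 × (-1.0411) = -64.24 mV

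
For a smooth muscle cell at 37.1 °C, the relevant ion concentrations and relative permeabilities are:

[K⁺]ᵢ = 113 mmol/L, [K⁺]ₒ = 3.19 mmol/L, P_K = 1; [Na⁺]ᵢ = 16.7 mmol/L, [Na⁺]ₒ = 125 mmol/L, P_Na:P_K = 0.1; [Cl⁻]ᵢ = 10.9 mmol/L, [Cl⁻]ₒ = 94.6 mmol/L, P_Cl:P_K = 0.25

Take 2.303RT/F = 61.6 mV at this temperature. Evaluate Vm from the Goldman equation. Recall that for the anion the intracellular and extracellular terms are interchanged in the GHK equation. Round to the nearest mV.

Vm = 61.6 · log₁₀[(Σ P·[cation]ₒ + Σ P·[anion]ᵢ) / (Σ P·[cation]ᵢ + Σ P·[anion]ₒ)]
Numerator = 1×3.19 + 0.1×125 + 0.25×10.9 = 18.41
Denominator = 1×113 + 0.1×16.7 + 0.25×94.6 = 138.3
Vm = 61.6 · log₁₀(0.13313) = 61.6 × (-0.8757) = -53.94 mV

-54 mV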